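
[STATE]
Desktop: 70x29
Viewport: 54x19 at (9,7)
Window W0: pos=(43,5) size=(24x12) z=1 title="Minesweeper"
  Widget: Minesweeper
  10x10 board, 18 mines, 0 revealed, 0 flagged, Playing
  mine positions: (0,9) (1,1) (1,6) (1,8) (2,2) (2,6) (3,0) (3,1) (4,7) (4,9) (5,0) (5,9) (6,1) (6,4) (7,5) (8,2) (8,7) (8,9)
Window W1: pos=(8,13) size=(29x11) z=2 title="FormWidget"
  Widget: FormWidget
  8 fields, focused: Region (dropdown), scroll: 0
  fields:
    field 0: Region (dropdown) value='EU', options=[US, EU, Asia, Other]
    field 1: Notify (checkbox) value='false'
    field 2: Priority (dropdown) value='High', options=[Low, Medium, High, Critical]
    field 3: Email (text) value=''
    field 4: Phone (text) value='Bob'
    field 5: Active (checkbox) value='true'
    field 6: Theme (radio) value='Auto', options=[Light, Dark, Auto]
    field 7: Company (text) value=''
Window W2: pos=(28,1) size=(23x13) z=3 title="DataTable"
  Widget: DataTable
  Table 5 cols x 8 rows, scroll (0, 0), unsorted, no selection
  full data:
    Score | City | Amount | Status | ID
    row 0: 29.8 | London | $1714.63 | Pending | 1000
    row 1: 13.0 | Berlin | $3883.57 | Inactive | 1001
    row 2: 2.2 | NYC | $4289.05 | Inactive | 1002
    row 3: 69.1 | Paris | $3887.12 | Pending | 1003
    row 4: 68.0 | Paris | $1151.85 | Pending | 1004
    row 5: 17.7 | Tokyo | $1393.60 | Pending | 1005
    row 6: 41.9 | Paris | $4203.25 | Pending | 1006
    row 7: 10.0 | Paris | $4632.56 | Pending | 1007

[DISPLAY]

                   ┃13.0 │Berlin│$3883.57┃────────────
                   ┃2.2  │NYC   │$4289.05┃■■■         
                   ┃69.1 │Paris │$3887.12┃■■■         
                   ┃68.0 │Paris │$1151.85┃■■■         
                   ┃17.7 │Tokyo │$1393.60┃■■■         
                   ┃41.9 │Paris │$4203.25┃■■■         
━━━━━━━━━━━━━━━━━━━┗━━━━━━━━━━━━━━━━━━━━━┛■■■         
 FormWidget                ┃      ┃■■■■■■■■■■         
───────────────────────────┨      ┃■■■■■■■■■■         
> Region:     [EU        ▼]┃      ┗━━━━━━━━━━━━━━━━━━━
  Notify:     [ ]          ┃                          
  Priority:   [High      ▼]┃                          
  Email:      [           ]┃                          
  Phone:      [Bob        ]┃                          
  Active:     [x]          ┃                          
  Theme:      ( ) Light  ( ┃                          
━━━━━━━━━━━━━━━━━━━━━━━━━━━┛                          
                                                      
                                                      


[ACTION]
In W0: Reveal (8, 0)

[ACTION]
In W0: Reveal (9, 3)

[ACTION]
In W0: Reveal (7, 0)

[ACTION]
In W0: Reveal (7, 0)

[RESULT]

                   ┃13.0 │Berlin│$3883.57┃────────────
                   ┃2.2  │NYC   │$4289.05┃■■■         
                   ┃69.1 │Paris │$3887.12┃■■■         
                   ┃68.0 │Paris │$1151.85┃■■■         
                   ┃17.7 │Tokyo │$1393.60┃■■■         
                   ┃41.9 │Paris │$4203.25┃■■■         
━━━━━━━━━━━━━━━━━━━┗━━━━━━━━━━━━━━━━━━━━━┛■■■         
 FormWidget                ┃      ┃■■■■■■■■■■         
───────────────────────────┨      ┃12■■■■■■■■         
> Region:     [EU        ▼]┃      ┗━━━━━━━━━━━━━━━━━━━
  Notify:     [ ]          ┃                          
  Priority:   [High      ▼]┃                          
  Email:      [           ]┃                          
  Phone:      [Bob        ]┃                          
  Active:     [x]          ┃                          
  Theme:      ( ) Light  ( ┃                          
━━━━━━━━━━━━━━━━━━━━━━━━━━━┛                          
                                                      
                                                      


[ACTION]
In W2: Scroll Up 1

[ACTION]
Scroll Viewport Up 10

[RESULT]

                                                      
                   ┏━━━━━━━━━━━━━━━━━━━━━┓            
                   ┃ DataTable           ┃            
                   ┠─────────────────────┨            
                   ┃Score│City  │Amount  ┃            
                   ┃─────┼──────┼────────┃━━━━━━━━━━━━
                   ┃29.8 │London│$1714.63┃eeper       
                   ┃13.0 │Berlin│$3883.57┃────────────
                   ┃2.2  │NYC   │$4289.05┃■■■         
                   ┃69.1 │Paris │$3887.12┃■■■         
                   ┃68.0 │Paris │$1151.85┃■■■         
                   ┃17.7 │Tokyo │$1393.60┃■■■         
                   ┃41.9 │Paris │$4203.25┃■■■         
━━━━━━━━━━━━━━━━━━━┗━━━━━━━━━━━━━━━━━━━━━┛■■■         
 FormWidget                ┃      ┃■■■■■■■■■■         
───────────────────────────┨      ┃12■■■■■■■■         
> Region:     [EU        ▼]┃      ┗━━━━━━━━━━━━━━━━━━━
  Notify:     [ ]          ┃                          
  Priority:   [High      ▼]┃                          


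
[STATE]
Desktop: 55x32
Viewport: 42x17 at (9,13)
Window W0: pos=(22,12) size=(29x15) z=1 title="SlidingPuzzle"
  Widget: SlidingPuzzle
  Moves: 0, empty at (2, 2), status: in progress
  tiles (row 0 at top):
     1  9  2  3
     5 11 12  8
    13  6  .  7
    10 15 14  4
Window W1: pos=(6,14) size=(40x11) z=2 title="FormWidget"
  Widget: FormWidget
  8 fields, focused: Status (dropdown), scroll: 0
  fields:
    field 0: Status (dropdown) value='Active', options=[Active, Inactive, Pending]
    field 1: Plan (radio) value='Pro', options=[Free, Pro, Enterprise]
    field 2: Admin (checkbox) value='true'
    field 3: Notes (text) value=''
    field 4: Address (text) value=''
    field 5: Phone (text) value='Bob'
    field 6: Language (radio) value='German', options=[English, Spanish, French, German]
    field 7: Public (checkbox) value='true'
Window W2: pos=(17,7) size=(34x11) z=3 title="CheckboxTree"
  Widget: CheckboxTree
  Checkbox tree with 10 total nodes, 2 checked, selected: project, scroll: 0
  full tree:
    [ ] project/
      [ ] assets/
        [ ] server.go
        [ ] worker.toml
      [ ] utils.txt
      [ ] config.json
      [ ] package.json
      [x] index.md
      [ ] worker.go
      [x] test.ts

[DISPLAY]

        ┃     [ ] worker.toml            ┃
━━━━━━━━┃   [ ] utils.txt                ┃
ormWidge┃   [ ] config.json              ┃
────────┃   [ ] package.json             ┃
Status: ┗━━━━━━━━━━━━━━━━━━━━━━━━━━━━━━━━┛
Plan:       ( ) Free  (●) Pro  ( ) E┃    ┃
Admin:      [x]                     ┃    ┃
Notes:      [                      ]┃    ┃
Address:    [                      ]┃    ┃
Phone:      [Bob                   ]┃    ┃
Language:   ( ) English  ( ) Spanish┃    ┃
━━━━━━━━━━━━━━━━━━━━━━━━━━━━━━━━━━━━┛    ┃
             ┃                           ┃
             ┗━━━━━━━━━━━━━━━━━━━━━━━━━━━┛
                                          
                                          
                                          


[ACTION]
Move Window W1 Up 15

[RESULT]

        ┃     [ ] worker.toml            ┃
        ┃   [ ] utils.txt                ┃
        ┃   [ ] config.json              ┃
        ┃   [ ] package.json             ┃
        ┗━━━━━━━━━━━━━━━━━━━━━━━━━━━━━━━━┛
             ┃│  5 │ 11 │ 12 │  8 │      ┃
             ┃├────┼────┼────┼────┤      ┃
             ┃│ 13 │  6 │    │  7 │      ┃
             ┃├────┼────┼────┼────┤      ┃
             ┃│ 10 │ 15 │ 14 │  4 │      ┃
             ┃└────┴────┴────┴────┘      ┃
             ┃Moves: 0                   ┃
             ┃                           ┃
             ┗━━━━━━━━━━━━━━━━━━━━━━━━━━━┛
                                          
                                          
                                          


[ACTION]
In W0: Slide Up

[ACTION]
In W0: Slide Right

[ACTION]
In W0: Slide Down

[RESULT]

        ┃     [ ] worker.toml            ┃
        ┃   [ ] utils.txt                ┃
        ┃   [ ] config.json              ┃
        ┃   [ ] package.json             ┃
        ┗━━━━━━━━━━━━━━━━━━━━━━━━━━━━━━━━┛
             ┃│  5 │ 11 │ 12 │  8 │      ┃
             ┃├────┼────┼────┼────┤      ┃
             ┃│ 13 │    │ 14 │  7 │      ┃
             ┃├────┼────┼────┼────┤      ┃
             ┃│ 10 │  6 │ 15 │  4 │      ┃
             ┃└────┴────┴────┴────┘      ┃
             ┃Moves: 3                   ┃
             ┃                           ┃
             ┗━━━━━━━━━━━━━━━━━━━━━━━━━━━┛
                                          
                                          
                                          


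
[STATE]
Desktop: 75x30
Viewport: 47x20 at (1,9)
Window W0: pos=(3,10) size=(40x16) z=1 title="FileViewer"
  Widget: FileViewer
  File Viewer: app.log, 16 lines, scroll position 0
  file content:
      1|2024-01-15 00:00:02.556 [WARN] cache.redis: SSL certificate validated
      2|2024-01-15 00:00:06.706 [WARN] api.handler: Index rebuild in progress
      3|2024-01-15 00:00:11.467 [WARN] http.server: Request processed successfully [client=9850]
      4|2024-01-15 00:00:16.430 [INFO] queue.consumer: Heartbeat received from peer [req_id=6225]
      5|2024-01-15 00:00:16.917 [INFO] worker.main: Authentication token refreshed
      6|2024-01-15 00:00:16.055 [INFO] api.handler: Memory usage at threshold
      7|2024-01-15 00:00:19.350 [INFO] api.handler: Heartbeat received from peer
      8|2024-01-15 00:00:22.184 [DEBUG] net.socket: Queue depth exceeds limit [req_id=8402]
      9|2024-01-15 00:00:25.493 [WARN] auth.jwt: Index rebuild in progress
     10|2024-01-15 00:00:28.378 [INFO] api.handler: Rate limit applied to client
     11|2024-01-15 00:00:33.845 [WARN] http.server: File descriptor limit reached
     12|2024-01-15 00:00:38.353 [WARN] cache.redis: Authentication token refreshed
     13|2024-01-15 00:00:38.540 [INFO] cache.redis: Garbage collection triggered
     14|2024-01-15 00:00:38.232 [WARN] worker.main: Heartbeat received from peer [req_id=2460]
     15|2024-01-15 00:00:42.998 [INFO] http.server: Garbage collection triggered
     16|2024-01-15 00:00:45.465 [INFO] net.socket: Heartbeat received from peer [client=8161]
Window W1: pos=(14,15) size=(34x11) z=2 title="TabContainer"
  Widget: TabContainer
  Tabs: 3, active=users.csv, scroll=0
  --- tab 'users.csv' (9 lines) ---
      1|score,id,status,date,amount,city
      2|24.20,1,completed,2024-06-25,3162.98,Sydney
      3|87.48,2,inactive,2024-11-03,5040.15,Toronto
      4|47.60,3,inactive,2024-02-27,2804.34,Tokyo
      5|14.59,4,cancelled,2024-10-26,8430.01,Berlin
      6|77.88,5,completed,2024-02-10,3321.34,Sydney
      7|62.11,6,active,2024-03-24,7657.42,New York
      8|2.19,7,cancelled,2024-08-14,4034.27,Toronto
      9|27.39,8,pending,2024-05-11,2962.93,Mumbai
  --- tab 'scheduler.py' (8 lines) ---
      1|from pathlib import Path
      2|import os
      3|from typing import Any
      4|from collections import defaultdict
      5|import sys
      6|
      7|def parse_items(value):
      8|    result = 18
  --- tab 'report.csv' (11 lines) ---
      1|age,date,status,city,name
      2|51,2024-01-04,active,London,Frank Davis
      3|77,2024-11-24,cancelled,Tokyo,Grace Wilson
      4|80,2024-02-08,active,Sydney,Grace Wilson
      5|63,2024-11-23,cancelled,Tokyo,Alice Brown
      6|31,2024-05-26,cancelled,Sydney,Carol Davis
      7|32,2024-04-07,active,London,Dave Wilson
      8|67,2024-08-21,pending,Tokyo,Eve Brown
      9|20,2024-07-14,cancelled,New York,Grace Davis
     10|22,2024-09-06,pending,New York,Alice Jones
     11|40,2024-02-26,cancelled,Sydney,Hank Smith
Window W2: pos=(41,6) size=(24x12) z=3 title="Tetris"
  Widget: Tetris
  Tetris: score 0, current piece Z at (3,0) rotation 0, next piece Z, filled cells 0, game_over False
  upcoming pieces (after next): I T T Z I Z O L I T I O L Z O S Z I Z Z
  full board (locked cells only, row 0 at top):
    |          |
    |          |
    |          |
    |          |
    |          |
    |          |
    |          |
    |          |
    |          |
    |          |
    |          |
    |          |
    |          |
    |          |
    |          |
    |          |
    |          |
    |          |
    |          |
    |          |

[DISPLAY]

                                        ┃      
  ┏━━━━━━━━━━━━━━━━━━━━━━━━━━━━━━━━━━━━━┃      
  ┃ FileViewer                          ┃      
  ┠─────────────────────────────────────┃      
  ┃2024-01-15 00:00:02.556 [WARN] cache.┃      
  ┃2024-01-15 00:00:06.706 [WARN] api.ha┃      
  ┃2024-01-15┏━━━━━━━━━━━━━━━━━━━━━━━━━━┃      
  ┃2024-01-15┃ TabContainer             ┃      
  ┃2024-01-15┠──────────────────────────┗━━━━━━
  ┃2024-01-15┃[users.csv]│ scheduler.py │ repo┃
  ┃2024-01-15┃────────────────────────────────┃
  ┃2024-01-15┃score,id,status,date,amount,city┃
  ┃2024-01-15┃24.20,1,completed,2024-06-25,316┃
  ┃2024-01-15┃87.48,2,inactive,2024-11-03,5040┃
  ┃2024-01-15┃47.60,3,inactive,2024-02-27,2804┃
  ┃2024-01-15┃14.59,4,cancelled,2024-10-26,843┃
  ┗━━━━━━━━━━┗━━━━━━━━━━━━━━━━━━━━━━━━━━━━━━━━┛
                                               
                                               
                                               


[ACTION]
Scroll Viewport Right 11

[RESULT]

                             ┃          │Next: 
━━━━━━━━━━━━━━━━━━━━━━━━━━━━━┃          │▓▓    
wer                          ┃          │ ▓▓   
─────────────────────────────┃          │      
15 00:00:02.556 [WARN] cache.┃          │      
15 00:00:06.706 [WARN] api.ha┃          │      
15┏━━━━━━━━━━━━━━━━━━━━━━━━━━┃          │Score:
15┃ TabContainer             ┃          │0     
15┠──────────────────────────┗━━━━━━━━━━━━━━━━━
15┃[users.csv]│ scheduler.py │ repo┃           
15┃────────────────────────────────┃           
15┃score,id,status,date,amount,city┃           
15┃24.20,1,completed,2024-06-25,316┃           
15┃87.48,2,inactive,2024-11-03,5040┃           
15┃47.60,3,inactive,2024-02-27,2804┃           
15┃14.59,4,cancelled,2024-10-26,843┃           
━━┗━━━━━━━━━━━━━━━━━━━━━━━━━━━━━━━━┛           
                                               
                                               
                                               


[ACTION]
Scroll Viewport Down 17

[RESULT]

━━━━━━━━━━━━━━━━━━━━━━━━━━━━━┃          │▓▓    
wer                          ┃          │ ▓▓   
─────────────────────────────┃          │      
15 00:00:02.556 [WARN] cache.┃          │      
15 00:00:06.706 [WARN] api.ha┃          │      
15┏━━━━━━━━━━━━━━━━━━━━━━━━━━┃          │Score:
15┃ TabContainer             ┃          │0     
15┠──────────────────────────┗━━━━━━━━━━━━━━━━━
15┃[users.csv]│ scheduler.py │ repo┃           
15┃────────────────────────────────┃           
15┃score,id,status,date,amount,city┃           
15┃24.20,1,completed,2024-06-25,316┃           
15┃87.48,2,inactive,2024-11-03,5040┃           
15┃47.60,3,inactive,2024-02-27,2804┃           
15┃14.59,4,cancelled,2024-10-26,843┃           
━━┗━━━━━━━━━━━━━━━━━━━━━━━━━━━━━━━━┛           
                                               
                                               
                                               
                                               


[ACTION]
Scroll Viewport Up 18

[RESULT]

                                               
                                               
                                               
                                               
                                               
                                               
                             ┏━━━━━━━━━━━━━━━━━
                             ┃ Tetris          
                             ┠─────────────────
                             ┃          │Next: 
━━━━━━━━━━━━━━━━━━━━━━━━━━━━━┃          │▓▓    
wer                          ┃          │ ▓▓   
─────────────────────────────┃          │      
15 00:00:02.556 [WARN] cache.┃          │      
15 00:00:06.706 [WARN] api.ha┃          │      
15┏━━━━━━━━━━━━━━━━━━━━━━━━━━┃          │Score:
15┃ TabContainer             ┃          │0     
15┠──────────────────────────┗━━━━━━━━━━━━━━━━━
15┃[users.csv]│ scheduler.py │ repo┃           
15┃────────────────────────────────┃           


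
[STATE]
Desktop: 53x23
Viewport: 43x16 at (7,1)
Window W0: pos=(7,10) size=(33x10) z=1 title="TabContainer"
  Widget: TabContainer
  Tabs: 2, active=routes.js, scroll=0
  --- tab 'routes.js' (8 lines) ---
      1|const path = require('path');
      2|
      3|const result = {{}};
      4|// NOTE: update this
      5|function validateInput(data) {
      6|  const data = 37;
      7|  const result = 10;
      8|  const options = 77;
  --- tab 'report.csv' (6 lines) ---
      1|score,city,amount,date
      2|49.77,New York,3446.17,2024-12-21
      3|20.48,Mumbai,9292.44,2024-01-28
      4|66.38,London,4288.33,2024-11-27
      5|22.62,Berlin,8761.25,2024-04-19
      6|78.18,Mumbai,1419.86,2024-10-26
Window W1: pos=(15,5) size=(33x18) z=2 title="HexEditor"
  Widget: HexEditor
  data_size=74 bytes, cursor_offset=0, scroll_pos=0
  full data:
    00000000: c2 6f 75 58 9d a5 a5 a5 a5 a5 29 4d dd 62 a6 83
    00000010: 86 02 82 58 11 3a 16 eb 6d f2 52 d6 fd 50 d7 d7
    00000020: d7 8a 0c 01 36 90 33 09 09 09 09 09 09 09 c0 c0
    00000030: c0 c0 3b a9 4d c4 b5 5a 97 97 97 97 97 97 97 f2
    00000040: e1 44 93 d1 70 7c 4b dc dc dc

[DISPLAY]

                                           
                                           
                                           
                                           
        ┏━━━━━━━━━━━━━━━━━━━━━━━━━━━━━━━┓  
        ┃ HexEditor                     ┃  
        ┠───────────────────────────────┨  
        ┃00000000  C2 6f 75 58 9d a5 a5 ┃  
        ┃00000010  86 02 82 58 11 3a 16 ┃  
┏━━━━━━━┃00000020  d7 8a 0c 01 36 90 33 ┃  
┃ TabCon┃00000030  c0 c0 3b a9 4d c4 b5 ┃  
┠───────┃00000040  e1 44 93 d1 70 7c 4b ┃  
┃[routes┃                               ┃  
┃───────┃                               ┃  
┃const p┃                               ┃  
┃       ┃                               ┃  


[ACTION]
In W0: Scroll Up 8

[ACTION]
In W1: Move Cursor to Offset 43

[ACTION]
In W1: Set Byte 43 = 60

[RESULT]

                                           
                                           
                                           
                                           
        ┏━━━━━━━━━━━━━━━━━━━━━━━━━━━━━━━┓  
        ┃ HexEditor                     ┃  
        ┠───────────────────────────────┨  
        ┃00000000  c2 6f 75 58 9d a5 a5 ┃  
        ┃00000010  86 02 82 58 11 3a 16 ┃  
┏━━━━━━━┃00000020  d7 8a 0c 01 36 90 33 ┃  
┃ TabCon┃00000030  c0 c0 3b a9 4d c4 b5 ┃  
┠───────┃00000040  e1 44 93 d1 70 7c 4b ┃  
┃[routes┃                               ┃  
┃───────┃                               ┃  
┃const p┃                               ┃  
┃       ┃                               ┃  


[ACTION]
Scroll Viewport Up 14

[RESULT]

                                           
                                           
                                           
                                           
                                           
        ┏━━━━━━━━━━━━━━━━━━━━━━━━━━━━━━━┓  
        ┃ HexEditor                     ┃  
        ┠───────────────────────────────┨  
        ┃00000000  c2 6f 75 58 9d a5 a5 ┃  
        ┃00000010  86 02 82 58 11 3a 16 ┃  
┏━━━━━━━┃00000020  d7 8a 0c 01 36 90 33 ┃  
┃ TabCon┃00000030  c0 c0 3b a9 4d c4 b5 ┃  
┠───────┃00000040  e1 44 93 d1 70 7c 4b ┃  
┃[routes┃                               ┃  
┃───────┃                               ┃  
┃const p┃                               ┃  


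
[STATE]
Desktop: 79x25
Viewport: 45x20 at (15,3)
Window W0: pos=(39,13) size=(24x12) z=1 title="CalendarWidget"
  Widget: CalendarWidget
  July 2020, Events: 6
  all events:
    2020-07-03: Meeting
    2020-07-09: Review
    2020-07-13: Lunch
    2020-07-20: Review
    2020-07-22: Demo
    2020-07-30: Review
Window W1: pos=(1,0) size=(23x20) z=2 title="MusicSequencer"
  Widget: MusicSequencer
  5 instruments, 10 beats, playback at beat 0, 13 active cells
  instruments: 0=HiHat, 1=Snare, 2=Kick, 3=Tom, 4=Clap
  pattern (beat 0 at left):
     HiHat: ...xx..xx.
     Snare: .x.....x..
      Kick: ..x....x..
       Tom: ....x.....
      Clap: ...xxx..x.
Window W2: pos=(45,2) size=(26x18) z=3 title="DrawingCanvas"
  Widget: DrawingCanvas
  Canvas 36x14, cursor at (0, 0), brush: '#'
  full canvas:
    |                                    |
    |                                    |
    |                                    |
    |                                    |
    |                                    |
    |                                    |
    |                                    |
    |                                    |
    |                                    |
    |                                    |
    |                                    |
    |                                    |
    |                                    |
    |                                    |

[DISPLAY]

789     ┃                     ┃ DrawingCanvas
██·     ┃                     ┠──────────────
█··     ┃                     ┃+             
█··     ┃                     ┃              
···     ┃                     ┃              
·█·     ┃                     ┃              
        ┃                     ┃              
        ┃                     ┃              
        ┃                     ┃              
        ┃                     ┃              
        ┃               ┏━━━━━┃              
        ┃               ┃ Cale┃              
        ┃               ┠─────┃              
        ┃               ┃     ┃              
        ┃               ┃Mo Tu┃              
        ┃               ┃     ┃              
━━━━━━━━┛               ┃ 6  7┗━━━━━━━━━━━━━━
                        ┃13* 14 15 16 17 18 1
                        ┃20* 21 22* 23 24 25 
                        ┃27 28 29 30* 31     


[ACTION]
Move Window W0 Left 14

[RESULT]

789     ┃                     ┃ DrawingCanvas
██·     ┃                     ┠──────────────
█··     ┃                     ┃+             
█··     ┃                     ┃              
···     ┃                     ┃              
·█·     ┃                     ┃              
        ┃                     ┃              
        ┃                     ┃              
        ┃                     ┃              
        ┃                     ┃              
        ┃ ┏━━━━━━━━━━━━━━━━━━━┃              
        ┃ ┃ CalendarWidget    ┃              
        ┃ ┠───────────────────┃              
        ┃ ┃      July 2020    ┃              
        ┃ ┃Mo Tu We Th Fr Sa S┃              
        ┃ ┃       1  2  3*  4 ┃              
━━━━━━━━┛ ┃ 6  7  8  9* 10 11 ┗━━━━━━━━━━━━━━
          ┃13* 14 15 16 17 18 19 ┃           
          ┃20* 21 22* 23 24 25 26┃           
          ┃27 28 29 30* 31       ┃           


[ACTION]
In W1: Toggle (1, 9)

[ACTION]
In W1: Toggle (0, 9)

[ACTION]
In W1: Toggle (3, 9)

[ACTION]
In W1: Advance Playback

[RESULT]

789     ┃                     ┃ DrawingCanvas
███     ┃                     ┠──────────────
█·█     ┃                     ┃+             
█··     ┃                     ┃              
··█     ┃                     ┃              
·█·     ┃                     ┃              
        ┃                     ┃              
        ┃                     ┃              
        ┃                     ┃              
        ┃                     ┃              
        ┃ ┏━━━━━━━━━━━━━━━━━━━┃              
        ┃ ┃ CalendarWidget    ┃              
        ┃ ┠───────────────────┃              
        ┃ ┃      July 2020    ┃              
        ┃ ┃Mo Tu We Th Fr Sa S┃              
        ┃ ┃       1  2  3*  4 ┃              
━━━━━━━━┛ ┃ 6  7  8  9* 10 11 ┗━━━━━━━━━━━━━━
          ┃13* 14 15 16 17 18 19 ┃           
          ┃20* 21 22* 23 24 25 26┃           
          ┃27 28 29 30* 31       ┃           


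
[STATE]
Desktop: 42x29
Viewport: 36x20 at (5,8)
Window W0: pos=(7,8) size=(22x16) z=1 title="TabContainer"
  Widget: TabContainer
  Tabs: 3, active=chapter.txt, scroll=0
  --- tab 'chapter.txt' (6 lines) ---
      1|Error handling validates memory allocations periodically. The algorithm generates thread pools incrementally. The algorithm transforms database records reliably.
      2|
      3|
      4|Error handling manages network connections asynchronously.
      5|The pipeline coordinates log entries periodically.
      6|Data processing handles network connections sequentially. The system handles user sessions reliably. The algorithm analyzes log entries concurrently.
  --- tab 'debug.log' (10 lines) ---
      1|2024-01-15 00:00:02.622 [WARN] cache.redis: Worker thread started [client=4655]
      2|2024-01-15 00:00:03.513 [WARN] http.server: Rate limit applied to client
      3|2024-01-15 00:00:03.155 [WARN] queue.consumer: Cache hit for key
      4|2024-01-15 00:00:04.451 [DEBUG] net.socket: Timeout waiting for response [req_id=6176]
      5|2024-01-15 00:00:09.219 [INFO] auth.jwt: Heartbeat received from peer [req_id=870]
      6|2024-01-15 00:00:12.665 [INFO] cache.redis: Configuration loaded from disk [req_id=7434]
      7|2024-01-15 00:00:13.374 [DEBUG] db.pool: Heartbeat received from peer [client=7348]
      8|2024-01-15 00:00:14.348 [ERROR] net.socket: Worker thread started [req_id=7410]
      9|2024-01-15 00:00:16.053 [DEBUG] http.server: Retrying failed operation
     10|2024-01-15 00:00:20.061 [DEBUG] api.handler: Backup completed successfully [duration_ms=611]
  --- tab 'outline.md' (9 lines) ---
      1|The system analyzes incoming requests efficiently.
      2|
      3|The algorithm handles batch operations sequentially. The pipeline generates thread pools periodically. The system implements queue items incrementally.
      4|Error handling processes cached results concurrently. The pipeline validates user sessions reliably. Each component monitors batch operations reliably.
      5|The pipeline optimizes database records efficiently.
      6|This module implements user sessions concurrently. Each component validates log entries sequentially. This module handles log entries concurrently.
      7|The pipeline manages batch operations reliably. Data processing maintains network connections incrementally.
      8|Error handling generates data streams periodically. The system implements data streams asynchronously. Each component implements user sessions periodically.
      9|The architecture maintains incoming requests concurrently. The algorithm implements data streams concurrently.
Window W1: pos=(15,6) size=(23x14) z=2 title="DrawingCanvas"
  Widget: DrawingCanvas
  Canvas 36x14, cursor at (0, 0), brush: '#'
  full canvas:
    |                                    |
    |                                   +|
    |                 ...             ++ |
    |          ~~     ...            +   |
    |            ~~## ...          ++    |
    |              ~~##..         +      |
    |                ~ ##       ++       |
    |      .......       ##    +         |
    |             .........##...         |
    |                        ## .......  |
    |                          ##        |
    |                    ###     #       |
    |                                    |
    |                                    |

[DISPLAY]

  ┏━━━━━━━┠─────────────────────┨   
  ┃ TabCon┃+                    ┃   
  ┠───────┃                     ┃   
  ┃[chapte┃                 ... ┃   
  ┃───────┃          ~~     ... ┃   
  ┃Error h┃            ~~## ... ┃   
  ┃       ┃              ~~##.. ┃   
  ┃       ┃                ~ ## ┃   
  ┃Error h┃      .......       #┃   
  ┃The pip┃             ........┃   
  ┃Data pr┃                     ┃   
  ┃       ┗━━━━━━━━━━━━━━━━━━━━━┛   
  ┃                    ┃            
  ┃                    ┃            
  ┃                    ┃            
  ┗━━━━━━━━━━━━━━━━━━━━┛            
                                    
                                    
                                    
                                    


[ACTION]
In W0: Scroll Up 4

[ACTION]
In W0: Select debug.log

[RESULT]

  ┏━━━━━━━┠─────────────────────┨   
  ┃ TabCon┃+                    ┃   
  ┠───────┃                     ┃   
  ┃ chapte┃                 ... ┃   
  ┃───────┃          ~~     ... ┃   
  ┃2024-01┃            ~~## ... ┃   
  ┃2024-01┃              ~~##.. ┃   
  ┃2024-01┃                ~ ## ┃   
  ┃2024-01┃      .......       #┃   
  ┃2024-01┃             ........┃   
  ┃2024-01┃                     ┃   
  ┃2024-01┗━━━━━━━━━━━━━━━━━━━━━┛   
  ┃2024-01-15 00:00:14.┃            
  ┃2024-01-15 00:00:16.┃            
  ┃2024-01-15 00:00:20.┃            
  ┗━━━━━━━━━━━━━━━━━━━━┛            
                                    
                                    
                                    
                                    


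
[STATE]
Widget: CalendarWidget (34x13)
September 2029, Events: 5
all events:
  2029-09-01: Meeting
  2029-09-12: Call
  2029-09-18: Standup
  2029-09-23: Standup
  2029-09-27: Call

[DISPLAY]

          September 2029          
Mo Tu We Th Fr Sa Su              
                1*  2             
 3  4  5  6  7  8  9              
10 11 12* 13 14 15 16             
17 18* 19 20 21 22 23*            
24 25 26 27* 28 29 30             
                                  
                                  
                                  
                                  
                                  
                                  


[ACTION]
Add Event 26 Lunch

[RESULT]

          September 2029          
Mo Tu We Th Fr Sa Su              
                1*  2             
 3  4  5  6  7  8  9              
10 11 12* 13 14 15 16             
17 18* 19 20 21 22 23*            
24 25 26* 27* 28 29 30            
                                  
                                  
                                  
                                  
                                  
                                  


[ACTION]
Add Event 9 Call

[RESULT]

          September 2029          
Mo Tu We Th Fr Sa Su              
                1*  2             
 3  4  5  6  7  8  9*             
10 11 12* 13 14 15 16             
17 18* 19 20 21 22 23*            
24 25 26* 27* 28 29 30            
                                  
                                  
                                  
                                  
                                  
                                  


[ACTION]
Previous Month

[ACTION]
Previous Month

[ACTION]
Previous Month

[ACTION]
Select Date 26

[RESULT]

            June 2029             
Mo Tu We Th Fr Sa Su              
             1  2  3              
 4  5  6  7  8  9 10              
11 12 13 14 15 16 17              
18 19 20 21 22 23 24              
25 [26] 27 28 29 30               
                                  
                                  
                                  
                                  
                                  
                                  


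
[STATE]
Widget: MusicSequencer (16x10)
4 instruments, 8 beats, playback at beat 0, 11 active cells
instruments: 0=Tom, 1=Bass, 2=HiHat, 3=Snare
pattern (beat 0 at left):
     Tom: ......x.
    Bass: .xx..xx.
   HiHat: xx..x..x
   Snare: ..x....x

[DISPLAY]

      ▼1234567  
   Tom······█·  
  Bass·██··██·  
 HiHat██··█··█  
 Snare··█····█  
                
                
                
                
                


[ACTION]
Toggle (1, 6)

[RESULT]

      ▼1234567  
   Tom······█·  
  Bass·██··█··  
 HiHat██··█··█  
 Snare··█····█  
                
                
                
                
                


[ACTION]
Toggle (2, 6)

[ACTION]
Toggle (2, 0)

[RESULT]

      ▼1234567  
   Tom······█·  
  Bass·██··█··  
 HiHat·█··█·██  
 Snare··█····█  
                
                
                
                
                


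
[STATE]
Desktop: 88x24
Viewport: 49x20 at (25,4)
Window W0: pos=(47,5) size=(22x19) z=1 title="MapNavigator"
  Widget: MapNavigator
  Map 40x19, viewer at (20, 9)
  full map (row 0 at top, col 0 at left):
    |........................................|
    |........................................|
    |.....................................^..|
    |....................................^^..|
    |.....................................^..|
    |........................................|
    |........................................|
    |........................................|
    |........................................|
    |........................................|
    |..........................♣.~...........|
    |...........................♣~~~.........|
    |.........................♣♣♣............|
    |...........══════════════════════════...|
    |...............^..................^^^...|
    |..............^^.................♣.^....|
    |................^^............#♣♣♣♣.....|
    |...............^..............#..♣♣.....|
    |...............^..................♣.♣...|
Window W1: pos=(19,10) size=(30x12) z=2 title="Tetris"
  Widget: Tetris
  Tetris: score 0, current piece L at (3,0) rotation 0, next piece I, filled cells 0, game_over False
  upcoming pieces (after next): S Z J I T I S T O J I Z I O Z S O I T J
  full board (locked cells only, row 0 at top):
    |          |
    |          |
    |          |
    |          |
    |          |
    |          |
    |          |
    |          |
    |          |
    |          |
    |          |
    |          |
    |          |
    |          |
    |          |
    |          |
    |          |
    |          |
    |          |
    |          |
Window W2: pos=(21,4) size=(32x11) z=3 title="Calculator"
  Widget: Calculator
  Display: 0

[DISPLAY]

━━━━━━━━━━━━━━━━━━━━━━━━━━━┓                     
lculator                   ┃━━━━━━━━━━━━━━━┓     
───────────────────────────┨avigator       ┃     
                          0┃───────────────┨     
─┬───┬───┬───┐             ┃...............┃     
 │ 8 │ 9 │ ÷ │             ┃...............┃     
─┼───┼───┼───┤             ┃...............┃     
 │ 5 │ 6 │ × │             ┃...............┃     
─┼───┼───┼───┤             ┃...............┃     
 │ 2 │ 3 │ - │             ┃...............┃     
━━━━━━━━━━━━━━━━━━━━━━━━━━━┛...............┃     
     │                 ┃.........@.........┃     
     │                 ┃...............♣.~.┃     
     │                 ┃................♣~~┃     
     │                 ┃..............♣♣♣..┃     
     │Score:           ┃═══════════════════┃     
     │0                ┃....^..............┃     
━━━━━━━━━━━━━━━━━━━━━━━┛...^^..............┃     
                      ┃......^^............┃     
                      ┗━━━━━━━━━━━━━━━━━━━━┛     


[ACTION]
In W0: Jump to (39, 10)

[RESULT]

━━━━━━━━━━━━━━━━━━━━━━━━━━━┓                     
lculator                   ┃━━━━━━━━━━━━━━━┓     
───────────────────────────┨avigator       ┃     
                          0┃───────────────┨     
─┬───┬───┬───┐             ┃..^^..         ┃     
 │ 8 │ 9 │ ÷ │             ┃...^..         ┃     
─┼───┼───┼───┤             ┃......         ┃     
 │ 5 │ 6 │ × │             ┃......         ┃     
─┼───┼───┼───┤             ┃......         ┃     
 │ 2 │ 3 │ - │             ┃......         ┃     
━━━━━━━━━━━━━━━━━━━━━━━━━━━┛......         ┃     
     │                 ┃.........@         ┃     
     │                 ┃~.........         ┃     
     │                 ┃..........         ┃     
     │                 ┃═══════...         ┃     
     │Score:           ┃....^^^...         ┃     
     │0                ┃...♣.^....         ┃     
━━━━━━━━━━━━━━━━━━━━━━━┛#♣♣♣♣.....         ┃     
                      ┃.#..♣♣.....         ┃     
                      ┗━━━━━━━━━━━━━━━━━━━━┛     


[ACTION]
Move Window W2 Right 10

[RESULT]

      ┏━━━━━━━━━━━━━━━━━━━━━━━━━━━━━━┓           
      ┃ Calculator                   ┃━━━━━┓     
      ┠──────────────────────────────┨     ┃     
      ┃                             0┃─────┨     
      ┃┌───┬───┬───┬───┐             ┃     ┃     
      ┃│ 7 │ 8 │ 9 │ ÷ │             ┃     ┃     
━━━━━━┃├───┼───┼───┼───┤             ┃     ┃     
is    ┃│ 4 │ 5 │ 6 │ × │             ┃     ┃     
──────┃├───┼───┼───┼───┤             ┃     ┃     
     │┃│ 1 │ 2 │ 3 │ - │             ┃     ┃     
     │┗━━━━━━━━━━━━━━━━━━━━━━━━━━━━━━┛     ┃     
     │                 ┃.........@         ┃     
     │                 ┃~.........         ┃     
     │                 ┃..........         ┃     
     │                 ┃═══════...         ┃     
     │Score:           ┃....^^^...         ┃     
     │0                ┃...♣.^....         ┃     
━━━━━━━━━━━━━━━━━━━━━━━┛#♣♣♣♣.....         ┃     
                      ┃.#..♣♣.....         ┃     
                      ┗━━━━━━━━━━━━━━━━━━━━┛     


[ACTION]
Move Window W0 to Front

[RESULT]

      ┏━━━━━━━━━━━━━━━━━━━━━━━━━━━━━━┓           
      ┃ Calculator    ┏━━━━━━━━━━━━━━━━━━━━┓     
      ┠───────────────┃ MapNavigator       ┃     
      ┃               ┠────────────────────┨     
      ┃┌───┬───┬───┬──┃.......^^..         ┃     
      ┃│ 7 │ 8 │ 9 │ ÷┃........^..         ┃     
━━━━━━┃├───┼───┼───┼──┃...........         ┃     
is    ┃│ 4 │ 5 │ 6 │ ×┃...........         ┃     
──────┃├───┼───┼───┼──┃...........         ┃     
     │┃│ 1 │ 2 │ 3 │ -┃...........         ┃     
     │┗━━━━━━━━━━━━━━━┃...........         ┃     
     │                ┃..........@         ┃     
     │                ┃~~.........         ┃     
     │                ┃...........         ┃     
     │                ┃════════...         ┃     
     │Score:          ┃.....^^^...         ┃     
     │0               ┃....♣.^....         ┃     
━━━━━━━━━━━━━━━━━━━━━━┃.#♣♣♣♣.....         ┃     
                      ┃.#..♣♣.....         ┃     
                      ┗━━━━━━━━━━━━━━━━━━━━┛     


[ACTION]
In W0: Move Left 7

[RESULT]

      ┏━━━━━━━━━━━━━━━━━━━━━━━━━━━━━━┓           
      ┃ Calculator    ┏━━━━━━━━━━━━━━━━━━━━┓     
      ┠───────────────┃ MapNavigator       ┃     
      ┃               ┠────────────────────┨     
      ┃┌───┬───┬───┬──┃..............^^..  ┃     
      ┃│ 7 │ 8 │ 9 │ ÷┃...............^..  ┃     
━━━━━━┃├───┼───┼───┼──┃..................  ┃     
is    ┃│ 4 │ 5 │ 6 │ ×┃..................  ┃     
──────┃├───┼───┼───┼──┃..................  ┃     
     │┃│ 1 │ 2 │ 3 │ -┃..................  ┃     
     │┗━━━━━━━━━━━━━━━┃..................  ┃     
     │                ┃....♣.~...@.......  ┃     
     │                ┃.....♣~~~.........  ┃     
     │                ┃...♣♣♣............  ┃     
     │                ┃═══════════════...  ┃     
     │Score:          ┃............^^^...  ┃     
     │0               ┃...........♣.^....  ┃     
━━━━━━━━━━━━━━━━━━━━━━┃........#♣♣♣♣.....  ┃     
                      ┃........#..♣♣.....  ┃     
                      ┗━━━━━━━━━━━━━━━━━━━━┛     
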